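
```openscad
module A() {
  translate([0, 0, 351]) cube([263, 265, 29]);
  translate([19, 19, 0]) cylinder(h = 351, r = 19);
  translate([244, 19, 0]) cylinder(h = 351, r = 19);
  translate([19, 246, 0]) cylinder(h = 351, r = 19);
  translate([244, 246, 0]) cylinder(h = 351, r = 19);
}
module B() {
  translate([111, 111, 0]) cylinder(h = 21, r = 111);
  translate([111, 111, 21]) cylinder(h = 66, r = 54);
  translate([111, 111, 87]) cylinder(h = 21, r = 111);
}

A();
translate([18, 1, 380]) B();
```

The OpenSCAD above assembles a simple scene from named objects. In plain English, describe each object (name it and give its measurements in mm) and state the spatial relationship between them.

A is a four-legged stool. The seat is 263×265 mm, 29 mm thick, top at z = 380 mm. It stands on four round legs, each 38 mm in diameter, from z = 0 to the seat underside, each leg's axis is inset half a diameter from the nearest pair of seat edges (so the leg's bounding box is flush with the corner).

B is a spool: two coaxial disc flanges of radius 111 mm and thickness 21 mm, joined by a core cylinder of radius 54 mm and height 66 mm. The lower flange rests on z = 0 and the three cylinders share a vertical axis.

The spool is on top of the stool.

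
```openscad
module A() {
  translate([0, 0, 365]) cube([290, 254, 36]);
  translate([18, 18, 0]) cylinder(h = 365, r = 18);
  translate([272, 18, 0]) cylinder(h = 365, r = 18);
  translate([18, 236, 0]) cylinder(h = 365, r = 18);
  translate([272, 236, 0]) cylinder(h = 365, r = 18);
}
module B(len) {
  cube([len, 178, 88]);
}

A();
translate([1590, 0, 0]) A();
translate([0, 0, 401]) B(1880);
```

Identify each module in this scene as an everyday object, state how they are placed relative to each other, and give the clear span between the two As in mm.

A is a stool. B is a beam. A beam spans the tops of two stools. The clear span between the two stools is 1300 mm.

Second stool starts at x = 1590; first ends at x = 290; clear span = 1590 − 290 = 1300 mm.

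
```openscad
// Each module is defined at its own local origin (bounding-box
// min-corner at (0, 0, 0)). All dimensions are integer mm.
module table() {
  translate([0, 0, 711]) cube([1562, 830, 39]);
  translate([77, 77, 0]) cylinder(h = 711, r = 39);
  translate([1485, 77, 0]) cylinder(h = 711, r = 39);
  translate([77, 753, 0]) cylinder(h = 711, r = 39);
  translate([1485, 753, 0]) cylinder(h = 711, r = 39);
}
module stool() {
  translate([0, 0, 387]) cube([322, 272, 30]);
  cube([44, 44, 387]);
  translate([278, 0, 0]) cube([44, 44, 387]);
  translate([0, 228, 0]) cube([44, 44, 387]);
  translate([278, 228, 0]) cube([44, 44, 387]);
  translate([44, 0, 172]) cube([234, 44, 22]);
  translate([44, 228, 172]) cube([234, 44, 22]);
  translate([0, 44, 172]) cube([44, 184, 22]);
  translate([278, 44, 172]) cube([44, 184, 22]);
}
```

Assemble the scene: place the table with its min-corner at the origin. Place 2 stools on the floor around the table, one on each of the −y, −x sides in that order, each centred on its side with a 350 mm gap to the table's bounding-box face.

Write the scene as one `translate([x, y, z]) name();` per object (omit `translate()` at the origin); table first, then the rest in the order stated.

table();
translate([620, -622, 0]) stool();
translate([-672, 279, 0]) stool();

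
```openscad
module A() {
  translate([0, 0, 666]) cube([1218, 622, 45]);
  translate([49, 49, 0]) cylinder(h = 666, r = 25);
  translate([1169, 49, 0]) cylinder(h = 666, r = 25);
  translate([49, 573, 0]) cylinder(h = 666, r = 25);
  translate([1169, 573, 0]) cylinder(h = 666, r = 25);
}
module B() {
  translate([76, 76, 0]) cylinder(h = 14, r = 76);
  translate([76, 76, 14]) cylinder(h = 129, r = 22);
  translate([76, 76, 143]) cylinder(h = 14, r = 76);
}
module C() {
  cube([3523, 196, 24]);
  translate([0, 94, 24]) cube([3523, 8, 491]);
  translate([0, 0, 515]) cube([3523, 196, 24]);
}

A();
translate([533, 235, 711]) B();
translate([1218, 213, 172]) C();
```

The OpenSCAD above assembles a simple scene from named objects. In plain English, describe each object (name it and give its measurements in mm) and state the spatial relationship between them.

A is a rectangular dining table. The top is 1218×622×45 mm with its upper surface at z = 711 mm. It stands on four round legs of 50 mm diameter, each leg's bounding box inset 24 mm from the nearest pair of top edges, running from the floor to the underside of the top.

B is a spool: two coaxial disc flanges of radius 76 mm and thickness 14 mm, joined by a core cylinder of radius 22 mm and height 129 mm. The lower flange rests on z = 0 and the three cylinders share a vertical axis.

C is an I-beam lying along x, 3523 mm long. Overall section height 539 mm. Two flanges 196 mm wide (y) and 24 mm thick, one on the floor and one at the top; a web 8 mm thick runs between them, centred on the flange width.

The spool is on top of the table, centred. The I-beam is beside the table with their tops flush at z = 711.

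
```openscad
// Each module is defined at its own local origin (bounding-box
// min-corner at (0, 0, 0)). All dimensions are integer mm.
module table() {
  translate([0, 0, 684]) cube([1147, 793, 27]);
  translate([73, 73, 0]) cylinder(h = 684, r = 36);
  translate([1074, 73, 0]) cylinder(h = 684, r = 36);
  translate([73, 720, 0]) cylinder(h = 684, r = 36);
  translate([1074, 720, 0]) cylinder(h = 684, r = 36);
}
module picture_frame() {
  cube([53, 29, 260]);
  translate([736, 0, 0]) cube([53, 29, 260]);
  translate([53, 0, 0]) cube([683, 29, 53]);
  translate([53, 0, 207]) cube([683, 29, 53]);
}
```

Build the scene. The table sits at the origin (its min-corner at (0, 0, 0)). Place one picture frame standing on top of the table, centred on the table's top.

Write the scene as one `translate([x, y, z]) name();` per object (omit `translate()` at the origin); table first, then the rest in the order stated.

table();
translate([179, 382, 711]) picture_frame();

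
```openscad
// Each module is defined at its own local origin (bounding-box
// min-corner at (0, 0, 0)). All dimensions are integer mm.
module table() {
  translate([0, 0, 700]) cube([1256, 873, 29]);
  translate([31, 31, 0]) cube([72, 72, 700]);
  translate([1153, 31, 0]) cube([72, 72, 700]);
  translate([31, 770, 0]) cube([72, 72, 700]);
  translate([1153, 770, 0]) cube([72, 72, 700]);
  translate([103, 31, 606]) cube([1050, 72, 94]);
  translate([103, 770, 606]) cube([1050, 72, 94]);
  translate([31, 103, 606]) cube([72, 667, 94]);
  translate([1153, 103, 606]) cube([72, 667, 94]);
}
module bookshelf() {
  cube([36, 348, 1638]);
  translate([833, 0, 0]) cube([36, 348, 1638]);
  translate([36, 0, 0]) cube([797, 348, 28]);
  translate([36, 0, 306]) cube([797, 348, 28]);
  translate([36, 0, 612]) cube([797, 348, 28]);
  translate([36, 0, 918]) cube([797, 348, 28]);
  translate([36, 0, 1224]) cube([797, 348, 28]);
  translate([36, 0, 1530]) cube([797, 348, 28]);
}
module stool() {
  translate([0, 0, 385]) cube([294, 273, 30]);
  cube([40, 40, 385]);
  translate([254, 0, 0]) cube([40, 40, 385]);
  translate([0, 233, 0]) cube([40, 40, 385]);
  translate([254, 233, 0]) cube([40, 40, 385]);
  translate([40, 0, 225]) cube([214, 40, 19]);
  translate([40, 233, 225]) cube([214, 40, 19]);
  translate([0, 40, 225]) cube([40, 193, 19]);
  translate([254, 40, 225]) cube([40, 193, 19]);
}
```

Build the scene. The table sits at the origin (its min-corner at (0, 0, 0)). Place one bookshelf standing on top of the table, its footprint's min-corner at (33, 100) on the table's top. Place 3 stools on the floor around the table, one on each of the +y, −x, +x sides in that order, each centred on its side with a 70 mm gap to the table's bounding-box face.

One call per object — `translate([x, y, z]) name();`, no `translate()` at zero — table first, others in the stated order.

table();
translate([33, 100, 729]) bookshelf();
translate([481, 943, 0]) stool();
translate([-364, 300, 0]) stool();
translate([1326, 300, 0]) stool();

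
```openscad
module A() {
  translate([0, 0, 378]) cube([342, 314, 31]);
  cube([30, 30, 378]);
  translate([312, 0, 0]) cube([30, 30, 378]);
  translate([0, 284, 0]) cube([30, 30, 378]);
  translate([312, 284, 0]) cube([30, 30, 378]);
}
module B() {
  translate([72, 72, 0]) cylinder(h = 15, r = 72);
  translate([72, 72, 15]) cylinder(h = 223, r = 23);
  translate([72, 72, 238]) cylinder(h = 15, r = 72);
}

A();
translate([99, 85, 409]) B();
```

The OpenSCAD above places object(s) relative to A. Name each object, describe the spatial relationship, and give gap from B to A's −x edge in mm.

A is a stool. B is a spool. The spool is on top of the stool, centred. The gap from the spool to the stool's −x edge is 99 mm.

The spool's min-x is at 99; the stool's min-x is 0; gap = 99 mm.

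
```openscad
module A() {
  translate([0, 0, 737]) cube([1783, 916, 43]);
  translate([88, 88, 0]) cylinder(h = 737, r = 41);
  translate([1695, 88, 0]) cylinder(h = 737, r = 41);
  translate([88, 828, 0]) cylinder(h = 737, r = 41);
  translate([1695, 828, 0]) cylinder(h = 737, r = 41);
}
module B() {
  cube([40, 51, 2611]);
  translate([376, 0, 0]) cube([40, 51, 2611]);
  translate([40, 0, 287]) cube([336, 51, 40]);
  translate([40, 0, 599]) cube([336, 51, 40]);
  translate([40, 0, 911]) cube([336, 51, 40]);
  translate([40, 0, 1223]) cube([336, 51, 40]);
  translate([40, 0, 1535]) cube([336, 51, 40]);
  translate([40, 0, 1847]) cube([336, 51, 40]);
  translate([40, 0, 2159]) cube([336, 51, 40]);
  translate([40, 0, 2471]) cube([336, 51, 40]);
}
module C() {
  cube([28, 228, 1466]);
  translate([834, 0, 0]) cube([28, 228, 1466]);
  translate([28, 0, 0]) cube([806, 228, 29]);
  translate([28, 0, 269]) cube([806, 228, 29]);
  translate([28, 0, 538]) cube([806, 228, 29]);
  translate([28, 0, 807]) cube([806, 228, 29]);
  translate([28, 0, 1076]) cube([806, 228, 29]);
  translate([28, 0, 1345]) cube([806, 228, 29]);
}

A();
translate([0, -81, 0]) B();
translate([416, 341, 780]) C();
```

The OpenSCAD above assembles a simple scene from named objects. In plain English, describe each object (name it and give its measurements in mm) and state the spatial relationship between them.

A is a rectangular dining table. The top is 1783×916×43 mm with its upper surface at z = 780 mm. It stands on four round legs of 82 mm diameter, each leg's bounding box inset 47 mm from the nearest pair of top edges, running from the floor to the underside of the top.

B is a wooden ladder with two side rails of 40×51 mm section and 2611 mm height, set 416 mm apart overall. Between them run 8 rectangular rungs (51 mm deep, 40 mm thick), front faces flush with the rails' −y face. The bottom of the first rung is 287 mm above the floor and each subsequent rung is 312 mm higher than the one below.

C is a bookshelf 862 mm wide overall, 228 mm deep and 1466 mm tall. The two sides are 28 mm thick vertical panels. 6 horizontal shelves of 29 mm thickness span between the inner faces of the sides; the lowest shelf sits on the floor and shelves are stacked with a clear vertical gap of 240 mm between each pair.

The ladder is on the floor beside the table on its −y side. The bookshelf is on top of the table.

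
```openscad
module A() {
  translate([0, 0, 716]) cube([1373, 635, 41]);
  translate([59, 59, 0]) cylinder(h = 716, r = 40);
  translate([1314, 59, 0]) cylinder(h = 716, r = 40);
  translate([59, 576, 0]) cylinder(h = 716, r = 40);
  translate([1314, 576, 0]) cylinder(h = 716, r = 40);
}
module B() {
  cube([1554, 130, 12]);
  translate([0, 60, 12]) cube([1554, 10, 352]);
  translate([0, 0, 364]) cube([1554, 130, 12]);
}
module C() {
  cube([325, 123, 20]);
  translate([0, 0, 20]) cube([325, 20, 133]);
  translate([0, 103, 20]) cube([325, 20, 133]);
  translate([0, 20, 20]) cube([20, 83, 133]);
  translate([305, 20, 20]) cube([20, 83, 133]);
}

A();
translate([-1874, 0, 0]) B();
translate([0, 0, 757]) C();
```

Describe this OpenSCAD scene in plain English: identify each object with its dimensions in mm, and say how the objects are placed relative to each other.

A is a table: top 1373 mm (x) × 635 mm (y), 41 mm thick, upper face at z = 757 mm, on four round legs of 80 mm diameter, each leg's bounding box inset 19 mm from the nearest pair of top edges, running from z = 0 to the bottom of the top.

B is an I-beam lying along x, 1554 mm long. Overall section height 376 mm. Two flanges 130 mm wide (y) and 12 mm thick, one on the floor and one at the top; a web 10 mm thick runs between them, centred on the flange width.

C is an open storage box with external size 325×123×153 mm and wall thickness 20 mm (the base is also 20 mm thick). The base covers the whole footprint; the four walls stand on the base, with the y-facing walls full-width and the x-facing walls fitting between their inner faces.

The I-beam is on the floor beside the table on its −x side. The open box is on top of the table.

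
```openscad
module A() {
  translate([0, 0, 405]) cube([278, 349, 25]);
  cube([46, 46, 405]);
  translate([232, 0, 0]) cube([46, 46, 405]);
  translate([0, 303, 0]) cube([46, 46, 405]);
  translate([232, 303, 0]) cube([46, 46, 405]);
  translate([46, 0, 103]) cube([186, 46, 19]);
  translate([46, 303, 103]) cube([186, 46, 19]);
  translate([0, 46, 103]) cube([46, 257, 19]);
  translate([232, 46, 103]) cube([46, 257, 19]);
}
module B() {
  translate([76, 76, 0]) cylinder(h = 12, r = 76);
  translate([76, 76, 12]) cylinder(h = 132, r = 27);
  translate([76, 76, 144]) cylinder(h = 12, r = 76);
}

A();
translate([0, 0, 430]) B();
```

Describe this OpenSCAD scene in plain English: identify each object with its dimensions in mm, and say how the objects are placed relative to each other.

A is a simple wooden stool: a rectangular seat 278 mm (x) by 349 mm (y), 25 mm thick, top face at z = 430 mm, on four square legs, each 46×46 mm in cross-section. The legs rest on z = 0, each flush with a corner of the seat. Four stretchers, 46 mm wide and 19 mm tall, connect adjacent legs with their undersides at z = 103 mm, each running between the inner faces of the legs it joins and aligned with the legs' outer faces on the other axis.

B is a spool: two coaxial disc flanges of radius 76 mm and thickness 12 mm, joined by a core cylinder of radius 27 mm and height 132 mm. The lower flange rests on z = 0 and the three cylinders share a vertical axis.

The spool is on top of the stool.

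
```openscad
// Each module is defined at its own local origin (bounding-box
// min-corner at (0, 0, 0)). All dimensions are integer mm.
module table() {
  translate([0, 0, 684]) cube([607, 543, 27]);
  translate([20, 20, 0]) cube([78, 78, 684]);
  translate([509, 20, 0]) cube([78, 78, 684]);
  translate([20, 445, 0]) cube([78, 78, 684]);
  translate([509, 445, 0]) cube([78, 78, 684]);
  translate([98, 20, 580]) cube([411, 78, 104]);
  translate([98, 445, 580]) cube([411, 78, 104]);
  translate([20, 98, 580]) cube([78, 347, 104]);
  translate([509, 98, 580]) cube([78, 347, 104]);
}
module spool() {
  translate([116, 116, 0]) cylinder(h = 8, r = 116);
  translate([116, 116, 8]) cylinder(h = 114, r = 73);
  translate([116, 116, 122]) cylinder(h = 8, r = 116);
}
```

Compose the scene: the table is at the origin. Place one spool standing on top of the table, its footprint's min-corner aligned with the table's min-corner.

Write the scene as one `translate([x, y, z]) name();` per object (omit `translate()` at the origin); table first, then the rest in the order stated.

table();
translate([0, 0, 711]) spool();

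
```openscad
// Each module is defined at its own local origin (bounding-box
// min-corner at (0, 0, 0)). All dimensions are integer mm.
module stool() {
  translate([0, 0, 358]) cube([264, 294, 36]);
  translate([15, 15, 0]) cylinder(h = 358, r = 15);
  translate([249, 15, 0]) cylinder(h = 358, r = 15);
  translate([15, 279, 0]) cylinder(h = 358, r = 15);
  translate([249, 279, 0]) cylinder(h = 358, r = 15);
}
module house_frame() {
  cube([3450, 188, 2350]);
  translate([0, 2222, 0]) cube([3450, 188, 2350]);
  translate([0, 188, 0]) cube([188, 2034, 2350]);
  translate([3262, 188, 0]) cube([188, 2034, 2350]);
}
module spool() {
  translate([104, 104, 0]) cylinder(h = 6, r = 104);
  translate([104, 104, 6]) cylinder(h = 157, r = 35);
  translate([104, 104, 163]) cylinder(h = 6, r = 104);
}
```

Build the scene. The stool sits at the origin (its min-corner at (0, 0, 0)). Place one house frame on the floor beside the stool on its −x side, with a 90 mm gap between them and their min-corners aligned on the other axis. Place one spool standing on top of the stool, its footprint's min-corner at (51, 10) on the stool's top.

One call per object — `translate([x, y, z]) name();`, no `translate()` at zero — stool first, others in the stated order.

stool();
translate([-3540, 0, 0]) house_frame();
translate([51, 10, 394]) spool();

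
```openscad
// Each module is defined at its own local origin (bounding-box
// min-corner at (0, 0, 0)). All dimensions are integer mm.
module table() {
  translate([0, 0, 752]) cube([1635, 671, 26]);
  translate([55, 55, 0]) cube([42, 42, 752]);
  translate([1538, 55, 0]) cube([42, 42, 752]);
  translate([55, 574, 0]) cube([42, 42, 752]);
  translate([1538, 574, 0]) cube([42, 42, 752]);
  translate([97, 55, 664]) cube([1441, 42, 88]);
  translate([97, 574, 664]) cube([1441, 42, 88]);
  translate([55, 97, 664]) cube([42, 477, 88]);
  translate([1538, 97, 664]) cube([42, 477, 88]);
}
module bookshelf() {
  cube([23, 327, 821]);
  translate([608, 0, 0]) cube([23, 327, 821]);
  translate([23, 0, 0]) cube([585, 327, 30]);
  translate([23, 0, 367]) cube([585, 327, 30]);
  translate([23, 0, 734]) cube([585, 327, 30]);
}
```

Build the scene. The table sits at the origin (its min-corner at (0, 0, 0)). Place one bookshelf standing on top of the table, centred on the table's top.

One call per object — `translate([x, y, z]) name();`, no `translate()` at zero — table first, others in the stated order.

table();
translate([502, 172, 778]) bookshelf();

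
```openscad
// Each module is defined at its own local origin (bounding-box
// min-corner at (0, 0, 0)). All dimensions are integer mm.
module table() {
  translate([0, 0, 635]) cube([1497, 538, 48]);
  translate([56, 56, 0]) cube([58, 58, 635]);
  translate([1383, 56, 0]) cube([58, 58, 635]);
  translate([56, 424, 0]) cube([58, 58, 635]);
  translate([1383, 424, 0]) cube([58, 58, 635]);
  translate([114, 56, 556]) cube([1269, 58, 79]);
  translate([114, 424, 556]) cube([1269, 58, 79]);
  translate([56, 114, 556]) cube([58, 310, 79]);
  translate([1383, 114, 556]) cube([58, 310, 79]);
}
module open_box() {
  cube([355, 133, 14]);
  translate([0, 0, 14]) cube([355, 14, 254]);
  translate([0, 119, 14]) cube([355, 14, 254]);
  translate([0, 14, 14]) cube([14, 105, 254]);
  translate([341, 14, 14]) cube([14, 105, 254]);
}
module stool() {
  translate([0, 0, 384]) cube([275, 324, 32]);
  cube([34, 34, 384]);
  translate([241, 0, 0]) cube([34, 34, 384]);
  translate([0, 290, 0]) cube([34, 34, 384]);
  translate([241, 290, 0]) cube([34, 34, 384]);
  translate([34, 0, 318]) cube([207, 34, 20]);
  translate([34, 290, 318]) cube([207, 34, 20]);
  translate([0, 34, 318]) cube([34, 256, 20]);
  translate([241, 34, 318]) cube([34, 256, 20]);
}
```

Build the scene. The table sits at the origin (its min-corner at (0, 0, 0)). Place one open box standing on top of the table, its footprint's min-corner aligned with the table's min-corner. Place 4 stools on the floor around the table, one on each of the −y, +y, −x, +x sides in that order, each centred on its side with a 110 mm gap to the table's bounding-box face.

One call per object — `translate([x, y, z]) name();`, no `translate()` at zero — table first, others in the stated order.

table();
translate([0, 0, 683]) open_box();
translate([611, -434, 0]) stool();
translate([611, 648, 0]) stool();
translate([-385, 107, 0]) stool();
translate([1607, 107, 0]) stool();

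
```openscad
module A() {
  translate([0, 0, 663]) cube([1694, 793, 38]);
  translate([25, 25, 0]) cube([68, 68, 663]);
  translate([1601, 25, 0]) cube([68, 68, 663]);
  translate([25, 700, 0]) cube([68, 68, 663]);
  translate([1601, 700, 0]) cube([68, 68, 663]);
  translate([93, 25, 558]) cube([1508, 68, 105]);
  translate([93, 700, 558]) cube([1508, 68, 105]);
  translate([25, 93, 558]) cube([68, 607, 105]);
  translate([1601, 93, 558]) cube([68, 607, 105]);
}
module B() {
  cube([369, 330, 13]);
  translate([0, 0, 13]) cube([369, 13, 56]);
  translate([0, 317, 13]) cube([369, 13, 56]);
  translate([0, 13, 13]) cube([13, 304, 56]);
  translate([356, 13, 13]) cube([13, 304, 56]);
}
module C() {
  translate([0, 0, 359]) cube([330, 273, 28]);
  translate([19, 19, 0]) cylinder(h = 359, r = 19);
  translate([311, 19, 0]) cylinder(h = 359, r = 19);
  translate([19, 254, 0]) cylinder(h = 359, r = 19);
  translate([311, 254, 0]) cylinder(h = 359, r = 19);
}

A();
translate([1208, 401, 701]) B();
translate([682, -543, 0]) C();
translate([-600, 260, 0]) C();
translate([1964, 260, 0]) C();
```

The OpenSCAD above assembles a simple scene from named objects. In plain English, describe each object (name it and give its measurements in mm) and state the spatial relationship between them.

A is a table: top 1694 mm (x) × 793 mm (y), 38 mm thick, upper face at z = 701 mm, on four 68×68 mm square legs, each inset 25 mm from the nearest pair of top edges, running from z = 0 to the bottom of the top. Four apron rails, 68 mm thick and 105 mm tall, run between adjacent legs with their top edges flush with the underside of the top and their outer faces flush with the legs' outer faces.

B is an open storage box with external size 369×330×69 mm and wall thickness 13 mm (the base is also 13 mm thick). The base covers the whole footprint; the four walls stand on the base, with the y-facing walls full-width and the x-facing walls fitting between their inner faces.

C is a simple wooden stool: a rectangular seat 330 mm (x) by 273 mm (y), 28 mm thick, top face at z = 387 mm, on four round legs, each 38 mm in diameter. The legs rest on z = 0, each leg's axis is inset half a diameter from the nearest pair of seat edges (so the leg's bounding box is flush with the corner).

The open box is on top of the table. Three stools sit around the table at the −y, −x, +x sides.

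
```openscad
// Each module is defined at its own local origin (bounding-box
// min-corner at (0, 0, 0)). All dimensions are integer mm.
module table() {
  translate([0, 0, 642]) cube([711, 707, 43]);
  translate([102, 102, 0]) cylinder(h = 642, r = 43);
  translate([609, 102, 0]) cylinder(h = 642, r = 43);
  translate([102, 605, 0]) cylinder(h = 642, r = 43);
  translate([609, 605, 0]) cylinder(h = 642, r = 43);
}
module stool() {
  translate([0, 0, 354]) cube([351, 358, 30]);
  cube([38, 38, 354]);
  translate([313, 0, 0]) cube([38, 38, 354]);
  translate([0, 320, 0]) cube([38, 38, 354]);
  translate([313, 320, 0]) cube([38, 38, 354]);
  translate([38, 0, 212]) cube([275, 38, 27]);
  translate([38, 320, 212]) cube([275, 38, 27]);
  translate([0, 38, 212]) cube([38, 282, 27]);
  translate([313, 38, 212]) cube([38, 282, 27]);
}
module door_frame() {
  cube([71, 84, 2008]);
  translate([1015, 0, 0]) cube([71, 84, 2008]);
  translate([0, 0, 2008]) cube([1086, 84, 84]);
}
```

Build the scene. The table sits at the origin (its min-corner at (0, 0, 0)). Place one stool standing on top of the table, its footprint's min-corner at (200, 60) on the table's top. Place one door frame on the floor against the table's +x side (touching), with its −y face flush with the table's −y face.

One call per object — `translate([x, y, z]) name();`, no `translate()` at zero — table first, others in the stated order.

table();
translate([200, 60, 685]) stool();
translate([711, 0, 0]) door_frame();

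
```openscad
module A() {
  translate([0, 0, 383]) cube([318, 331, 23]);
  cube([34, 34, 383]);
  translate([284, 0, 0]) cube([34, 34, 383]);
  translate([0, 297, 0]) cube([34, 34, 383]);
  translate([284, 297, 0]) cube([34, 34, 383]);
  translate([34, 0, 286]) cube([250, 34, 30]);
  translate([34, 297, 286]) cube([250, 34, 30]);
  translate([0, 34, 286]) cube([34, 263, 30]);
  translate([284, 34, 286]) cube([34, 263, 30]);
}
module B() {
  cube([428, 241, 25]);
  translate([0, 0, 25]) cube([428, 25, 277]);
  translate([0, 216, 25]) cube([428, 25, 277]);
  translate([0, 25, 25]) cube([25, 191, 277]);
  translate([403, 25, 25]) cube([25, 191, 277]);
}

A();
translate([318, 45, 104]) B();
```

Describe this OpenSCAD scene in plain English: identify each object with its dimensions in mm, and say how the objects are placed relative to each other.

A is a simple wooden stool: a rectangular seat 318 mm (x) by 331 mm (y), 23 mm thick, top face at z = 406 mm, on four square legs, each 34×34 mm in cross-section. The legs rest on z = 0, each flush with a corner of the seat. Four stretchers, 34 mm wide and 30 mm tall, connect adjacent legs with their undersides at z = 286 mm, each running between the inner faces of the legs it joins and aligned with the legs' outer faces on the other axis.

B is an open storage box with external size 428×241×302 mm and wall thickness 25 mm (the base is also 25 mm thick). The base covers the whole footprint; the four walls stand on the base, with the y-facing walls full-width and the x-facing walls fitting between their inner faces.

The open box is beside the stool with their tops flush at z = 406.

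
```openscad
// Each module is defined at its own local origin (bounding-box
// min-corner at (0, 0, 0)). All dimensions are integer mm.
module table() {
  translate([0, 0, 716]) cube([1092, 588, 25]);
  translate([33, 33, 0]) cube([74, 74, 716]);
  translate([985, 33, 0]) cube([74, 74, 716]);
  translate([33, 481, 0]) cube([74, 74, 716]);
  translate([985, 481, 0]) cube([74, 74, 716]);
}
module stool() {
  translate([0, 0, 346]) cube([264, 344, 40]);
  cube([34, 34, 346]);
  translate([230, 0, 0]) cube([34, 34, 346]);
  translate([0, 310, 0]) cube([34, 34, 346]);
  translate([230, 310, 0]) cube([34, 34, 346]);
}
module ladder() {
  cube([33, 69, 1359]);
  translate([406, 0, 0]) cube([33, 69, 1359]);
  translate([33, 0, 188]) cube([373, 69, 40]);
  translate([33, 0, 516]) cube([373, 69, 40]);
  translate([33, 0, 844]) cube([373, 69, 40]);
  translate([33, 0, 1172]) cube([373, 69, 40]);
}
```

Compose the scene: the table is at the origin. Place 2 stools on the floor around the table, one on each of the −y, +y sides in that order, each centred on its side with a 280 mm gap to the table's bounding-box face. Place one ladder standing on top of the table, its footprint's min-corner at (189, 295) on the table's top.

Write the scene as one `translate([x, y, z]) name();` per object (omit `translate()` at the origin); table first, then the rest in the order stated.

table();
translate([414, -624, 0]) stool();
translate([414, 868, 0]) stool();
translate([189, 295, 741]) ladder();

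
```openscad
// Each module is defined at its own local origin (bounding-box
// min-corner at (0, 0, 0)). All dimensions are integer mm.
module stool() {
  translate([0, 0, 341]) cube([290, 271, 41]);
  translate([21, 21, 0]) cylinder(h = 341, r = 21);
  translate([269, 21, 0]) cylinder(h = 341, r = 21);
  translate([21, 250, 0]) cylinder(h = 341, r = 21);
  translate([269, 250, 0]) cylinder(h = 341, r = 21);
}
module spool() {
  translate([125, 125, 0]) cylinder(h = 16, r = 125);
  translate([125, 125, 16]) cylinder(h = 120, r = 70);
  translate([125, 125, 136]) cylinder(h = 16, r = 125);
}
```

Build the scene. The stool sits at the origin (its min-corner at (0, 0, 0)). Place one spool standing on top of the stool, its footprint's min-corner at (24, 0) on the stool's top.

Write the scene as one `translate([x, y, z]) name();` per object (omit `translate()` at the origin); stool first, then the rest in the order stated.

stool();
translate([24, 0, 382]) spool();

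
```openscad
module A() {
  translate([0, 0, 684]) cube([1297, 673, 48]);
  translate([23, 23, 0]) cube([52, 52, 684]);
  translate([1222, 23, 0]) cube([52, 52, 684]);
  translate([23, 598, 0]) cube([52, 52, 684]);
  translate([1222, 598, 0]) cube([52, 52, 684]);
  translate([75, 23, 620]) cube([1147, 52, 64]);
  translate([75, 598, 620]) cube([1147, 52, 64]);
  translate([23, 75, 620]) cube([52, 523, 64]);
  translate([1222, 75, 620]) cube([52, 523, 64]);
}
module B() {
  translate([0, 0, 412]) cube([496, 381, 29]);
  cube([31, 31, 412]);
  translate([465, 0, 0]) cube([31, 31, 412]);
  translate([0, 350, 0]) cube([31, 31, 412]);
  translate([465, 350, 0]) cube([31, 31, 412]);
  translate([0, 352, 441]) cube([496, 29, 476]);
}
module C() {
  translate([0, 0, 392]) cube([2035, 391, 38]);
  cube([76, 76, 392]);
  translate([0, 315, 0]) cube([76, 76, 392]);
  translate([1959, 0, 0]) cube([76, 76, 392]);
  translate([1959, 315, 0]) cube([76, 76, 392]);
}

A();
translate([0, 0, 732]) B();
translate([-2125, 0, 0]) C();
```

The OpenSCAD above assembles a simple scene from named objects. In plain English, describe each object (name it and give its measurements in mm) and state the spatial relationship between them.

A is a table with a 1297×673 mm rectangular top, 48 mm thick, top surface at z = 732 mm, supported by four 52×52 mm square legs, each inset 23 mm from the nearest pair of top edges, running from the floor. Four apron rails, 52 mm thick and 64 mm tall, run between adjacent legs with their top edges flush with the underside of the top and their outer faces flush with the legs' outer faces.

B is a chair: 496×381 mm seat, 29 mm thick, top at z = 441 mm, on four 31 mm square corner legs flush with the seat edges. A 29 mm thick backrest slab spans the full seat width, extending 476 mm above the seat top, its back face flush with the seat's +y edge.

C is a long wooden bench with a 2035 mm (x) × 391 mm (y) seat, 38 mm thick, its top surface 430 mm above the floor. Four 76 mm square legs at the seat corners, flush with the edges, run from z = 0 to the seat underside.

The chair is on top of the table. The bench is on the floor beside the table on its −x side.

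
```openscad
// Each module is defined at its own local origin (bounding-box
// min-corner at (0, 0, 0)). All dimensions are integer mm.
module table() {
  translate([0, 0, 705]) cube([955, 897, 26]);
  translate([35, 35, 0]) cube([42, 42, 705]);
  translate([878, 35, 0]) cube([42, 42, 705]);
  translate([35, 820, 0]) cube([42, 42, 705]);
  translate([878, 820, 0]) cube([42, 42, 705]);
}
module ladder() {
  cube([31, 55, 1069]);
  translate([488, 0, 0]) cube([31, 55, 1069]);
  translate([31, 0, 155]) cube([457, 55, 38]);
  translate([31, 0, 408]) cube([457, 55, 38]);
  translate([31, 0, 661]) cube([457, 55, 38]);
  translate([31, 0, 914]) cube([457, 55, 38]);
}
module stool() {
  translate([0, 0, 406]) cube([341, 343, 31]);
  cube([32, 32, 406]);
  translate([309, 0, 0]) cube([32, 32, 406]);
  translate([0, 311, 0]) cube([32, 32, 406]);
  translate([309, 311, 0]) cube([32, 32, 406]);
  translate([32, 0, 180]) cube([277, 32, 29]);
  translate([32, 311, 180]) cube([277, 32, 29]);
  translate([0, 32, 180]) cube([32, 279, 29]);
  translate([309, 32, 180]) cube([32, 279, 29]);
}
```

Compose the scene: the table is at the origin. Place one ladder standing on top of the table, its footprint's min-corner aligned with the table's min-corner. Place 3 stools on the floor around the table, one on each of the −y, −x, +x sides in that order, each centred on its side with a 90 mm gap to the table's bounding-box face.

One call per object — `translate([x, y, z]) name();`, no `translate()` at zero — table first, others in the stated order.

table();
translate([0, 0, 731]) ladder();
translate([307, -433, 0]) stool();
translate([-431, 277, 0]) stool();
translate([1045, 277, 0]) stool();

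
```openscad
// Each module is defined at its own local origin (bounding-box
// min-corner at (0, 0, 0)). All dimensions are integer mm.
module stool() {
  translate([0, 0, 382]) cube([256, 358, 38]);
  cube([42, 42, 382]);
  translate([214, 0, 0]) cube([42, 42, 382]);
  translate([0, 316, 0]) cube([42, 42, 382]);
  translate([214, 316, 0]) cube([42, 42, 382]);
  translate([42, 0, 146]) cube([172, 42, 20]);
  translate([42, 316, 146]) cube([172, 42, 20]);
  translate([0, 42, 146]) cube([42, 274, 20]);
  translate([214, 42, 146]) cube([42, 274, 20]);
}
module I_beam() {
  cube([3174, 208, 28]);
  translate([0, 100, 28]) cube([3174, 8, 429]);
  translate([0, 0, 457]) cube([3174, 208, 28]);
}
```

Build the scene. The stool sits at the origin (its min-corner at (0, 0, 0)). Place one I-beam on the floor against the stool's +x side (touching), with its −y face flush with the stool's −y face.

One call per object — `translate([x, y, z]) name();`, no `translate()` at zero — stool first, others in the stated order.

stool();
translate([256, 0, 0]) I_beam();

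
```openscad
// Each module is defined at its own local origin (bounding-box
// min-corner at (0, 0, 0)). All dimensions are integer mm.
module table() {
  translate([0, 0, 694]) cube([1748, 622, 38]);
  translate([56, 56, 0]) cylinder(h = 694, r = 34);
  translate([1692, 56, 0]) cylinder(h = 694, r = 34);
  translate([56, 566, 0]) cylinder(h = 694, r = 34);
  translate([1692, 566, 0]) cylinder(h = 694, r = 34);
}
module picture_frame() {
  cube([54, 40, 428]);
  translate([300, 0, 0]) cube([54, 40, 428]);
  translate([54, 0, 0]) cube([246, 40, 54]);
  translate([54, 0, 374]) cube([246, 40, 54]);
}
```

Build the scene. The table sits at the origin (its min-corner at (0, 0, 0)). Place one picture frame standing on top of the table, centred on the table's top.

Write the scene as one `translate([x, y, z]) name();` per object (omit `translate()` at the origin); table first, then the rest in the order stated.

table();
translate([697, 291, 732]) picture_frame();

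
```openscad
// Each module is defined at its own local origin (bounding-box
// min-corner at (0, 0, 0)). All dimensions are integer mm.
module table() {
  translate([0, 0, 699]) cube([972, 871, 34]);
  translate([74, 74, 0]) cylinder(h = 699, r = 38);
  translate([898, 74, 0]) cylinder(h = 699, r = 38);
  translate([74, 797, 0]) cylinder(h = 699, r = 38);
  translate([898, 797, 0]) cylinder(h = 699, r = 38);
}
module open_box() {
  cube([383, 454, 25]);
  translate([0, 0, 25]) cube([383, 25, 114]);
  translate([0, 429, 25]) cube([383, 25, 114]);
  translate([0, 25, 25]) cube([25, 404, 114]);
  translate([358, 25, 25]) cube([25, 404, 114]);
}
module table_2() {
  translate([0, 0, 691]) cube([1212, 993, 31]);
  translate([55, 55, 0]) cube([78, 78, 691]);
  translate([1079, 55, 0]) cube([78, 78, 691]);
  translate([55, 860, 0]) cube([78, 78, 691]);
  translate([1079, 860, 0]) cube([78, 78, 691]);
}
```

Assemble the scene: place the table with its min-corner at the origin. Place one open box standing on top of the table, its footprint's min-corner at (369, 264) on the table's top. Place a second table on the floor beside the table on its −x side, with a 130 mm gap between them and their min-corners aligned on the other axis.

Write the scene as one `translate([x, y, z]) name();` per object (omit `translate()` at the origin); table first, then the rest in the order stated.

table();
translate([369, 264, 733]) open_box();
translate([-1342, 0, 0]) table_2();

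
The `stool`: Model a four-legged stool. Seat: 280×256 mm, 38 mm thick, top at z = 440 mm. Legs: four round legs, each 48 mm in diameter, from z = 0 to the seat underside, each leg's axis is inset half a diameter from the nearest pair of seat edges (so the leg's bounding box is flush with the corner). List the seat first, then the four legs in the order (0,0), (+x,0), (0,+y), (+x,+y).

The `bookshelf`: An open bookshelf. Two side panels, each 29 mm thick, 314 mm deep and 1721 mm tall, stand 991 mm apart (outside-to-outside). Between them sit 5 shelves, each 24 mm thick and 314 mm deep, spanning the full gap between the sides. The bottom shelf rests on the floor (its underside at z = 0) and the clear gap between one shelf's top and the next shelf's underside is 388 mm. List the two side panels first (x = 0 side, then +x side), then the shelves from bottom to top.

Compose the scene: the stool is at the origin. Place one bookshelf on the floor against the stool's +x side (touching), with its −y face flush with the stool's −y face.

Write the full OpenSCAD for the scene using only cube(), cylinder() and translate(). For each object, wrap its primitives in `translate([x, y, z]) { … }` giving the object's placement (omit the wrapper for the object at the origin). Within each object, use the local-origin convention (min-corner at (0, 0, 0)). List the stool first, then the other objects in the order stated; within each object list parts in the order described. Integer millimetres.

translate([0, 0, 402]) cube([280, 256, 38]);
translate([24, 24, 0]) cylinder(h = 402, r = 24);
translate([256, 24, 0]) cylinder(h = 402, r = 24);
translate([24, 232, 0]) cylinder(h = 402, r = 24);
translate([256, 232, 0]) cylinder(h = 402, r = 24);
translate([280, 0, 0]) {
  cube([29, 314, 1721]);
  translate([962, 0, 0]) cube([29, 314, 1721]);
  translate([29, 0, 0]) cube([933, 314, 24]);
  translate([29, 0, 412]) cube([933, 314, 24]);
  translate([29, 0, 824]) cube([933, 314, 24]);
  translate([29, 0, 1236]) cube([933, 314, 24]);
  translate([29, 0, 1648]) cube([933, 314, 24]);
}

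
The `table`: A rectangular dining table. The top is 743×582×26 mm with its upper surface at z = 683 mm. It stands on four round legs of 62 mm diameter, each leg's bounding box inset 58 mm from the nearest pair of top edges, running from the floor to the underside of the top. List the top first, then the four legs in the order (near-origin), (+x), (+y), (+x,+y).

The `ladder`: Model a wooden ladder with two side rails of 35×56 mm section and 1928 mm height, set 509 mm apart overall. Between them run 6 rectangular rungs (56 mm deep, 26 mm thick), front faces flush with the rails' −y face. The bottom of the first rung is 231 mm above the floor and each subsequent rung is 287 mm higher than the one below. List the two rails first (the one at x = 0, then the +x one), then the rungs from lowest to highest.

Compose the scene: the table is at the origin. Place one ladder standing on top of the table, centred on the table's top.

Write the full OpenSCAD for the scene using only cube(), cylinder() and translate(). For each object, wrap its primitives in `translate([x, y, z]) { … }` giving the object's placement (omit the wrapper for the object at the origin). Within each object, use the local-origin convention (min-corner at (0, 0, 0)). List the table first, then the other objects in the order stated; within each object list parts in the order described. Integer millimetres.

translate([0, 0, 657]) cube([743, 582, 26]);
translate([89, 89, 0]) cylinder(h = 657, r = 31);
translate([654, 89, 0]) cylinder(h = 657, r = 31);
translate([89, 493, 0]) cylinder(h = 657, r = 31);
translate([654, 493, 0]) cylinder(h = 657, r = 31);
translate([117, 263, 683]) {
  cube([35, 56, 1928]);
  translate([474, 0, 0]) cube([35, 56, 1928]);
  translate([35, 0, 231]) cube([439, 56, 26]);
  translate([35, 0, 518]) cube([439, 56, 26]);
  translate([35, 0, 805]) cube([439, 56, 26]);
  translate([35, 0, 1092]) cube([439, 56, 26]);
  translate([35, 0, 1379]) cube([439, 56, 26]);
  translate([35, 0, 1666]) cube([439, 56, 26]);
}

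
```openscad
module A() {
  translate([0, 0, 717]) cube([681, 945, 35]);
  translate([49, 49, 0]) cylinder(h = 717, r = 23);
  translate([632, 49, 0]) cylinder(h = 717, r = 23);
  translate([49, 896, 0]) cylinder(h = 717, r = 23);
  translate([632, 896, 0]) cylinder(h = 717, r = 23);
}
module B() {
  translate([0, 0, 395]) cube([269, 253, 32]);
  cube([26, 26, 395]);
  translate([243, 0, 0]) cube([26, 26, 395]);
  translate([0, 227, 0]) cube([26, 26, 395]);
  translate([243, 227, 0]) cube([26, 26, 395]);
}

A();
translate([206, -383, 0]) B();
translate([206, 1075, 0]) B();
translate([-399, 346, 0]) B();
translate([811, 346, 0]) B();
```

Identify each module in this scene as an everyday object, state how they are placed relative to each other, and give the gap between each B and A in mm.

A is a table. B is a stool. Four stools sit around the table at the −y, +y, −x, +x sides. The gap between each stool and the table is 130 mm.

Each stool's nearest face is 130 mm from the table's bounding box.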